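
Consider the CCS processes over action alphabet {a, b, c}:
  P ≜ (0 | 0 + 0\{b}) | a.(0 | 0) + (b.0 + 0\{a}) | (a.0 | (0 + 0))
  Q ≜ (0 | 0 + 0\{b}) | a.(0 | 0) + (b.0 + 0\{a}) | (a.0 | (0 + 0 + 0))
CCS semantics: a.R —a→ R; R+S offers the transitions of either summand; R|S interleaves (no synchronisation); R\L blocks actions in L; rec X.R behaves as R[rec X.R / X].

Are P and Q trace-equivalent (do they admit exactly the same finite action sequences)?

Reachable graph of P (5 states):
  p0 = (0 | 0 + 0\{b}) | a.(0 | 0) + (b.0 + 0\{a}) | (a.0 | (0 + 0)) has moves =a=> p1, =a=> p2, =b=> p3
  p1 = (0 | 0 + 0\{b}) | (0 | 0) has moves ·
  p2 = (b.0 + 0\{a}) | (0 | (0 + 0)) has moves =b=> p4
  p3 = 0 | (a.0 | (0 + 0)) has moves =a=> p4
  p4 = 0 | (0 | (0 + 0)) has moves ·
Reachable graph of Q (5 states):
  q0 = (0 | 0 + 0\{b}) | a.(0 | 0) + (b.0 + 0\{a}) | (a.0 | (0 + 0 + 0)) has moves =a=> q1, =a=> q2, =b=> q3
  q1 = (0 | 0 + 0\{b}) | (0 | 0) has moves ·
  q2 = (b.0 + 0\{a}) | (0 | (0 + 0 + 0)) has moves =b=> q4
  q3 = 0 | (a.0 | (0 + 0 + 0)) has moves =a=> q4
  q4 = 0 | (0 | (0 + 0 + 0)) has moves ·
Coarsest stable partition (strong bisimilarity classes):
  B0 = {p0, q0}
  B1 = {p1, p4, q1, q4}
  B2 = {p3, q3}
  B3 = {p2, q2}
p0 ∈ B0, q0 ∈ B0 → same block
Bisimilar ⇒ trace-equivalent.

YES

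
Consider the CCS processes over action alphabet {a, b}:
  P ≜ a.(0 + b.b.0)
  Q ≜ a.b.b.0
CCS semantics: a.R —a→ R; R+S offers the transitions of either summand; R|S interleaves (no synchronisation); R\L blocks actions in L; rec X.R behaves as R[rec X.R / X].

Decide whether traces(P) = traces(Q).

traces(P) = traces(Q)

Reachable graph of P (4 states):
  s0 = a.(0 + b.b.0) has moves —a→ s1
  s1 = 0 + b.b.0 has moves —b→ s2
  s2 = b.0 has moves —b→ s3
  s3 = 0 has moves deadlocked
Reachable graph of Q (4 states):
  t0 = a.b.b.0 has moves —a→ t1
  t1 = b.b.0 has moves —b→ t2
  t2 = b.0 has moves —b→ t3
  t3 = 0 has moves deadlocked
Partition-refinement fixed point:
  B0 = {s0, t0}
  B1 = {s1, t1}
  B2 = {s2, t2}
  B3 = {s3, t3}
s0 ∈ B0, t0 ∈ B0 → same block
Bisimilar ⇒ trace-equivalent.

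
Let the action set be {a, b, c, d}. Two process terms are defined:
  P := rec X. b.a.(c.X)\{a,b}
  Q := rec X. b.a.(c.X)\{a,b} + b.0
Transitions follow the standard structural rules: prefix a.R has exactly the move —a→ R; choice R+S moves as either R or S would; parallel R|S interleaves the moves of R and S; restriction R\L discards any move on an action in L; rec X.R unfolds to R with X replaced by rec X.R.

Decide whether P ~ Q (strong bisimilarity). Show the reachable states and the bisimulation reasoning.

LTS(P): 4 reachable states
  s0 = rec X. b.a.(c.X)\{a,b} | --b--▸ s1
  s1 = a.(c.(rec X. b.a.(c.X)\{a,b}))\{a,b} | --a--▸ s2
  s2 = (c.(rec X. b.a.(c.X)\{a,b}))\{a,b} | --c--▸ s3
  s3 = (rec X. b.a.(c.X)\{a,b})\{a,b} | ∅
LTS(Q): 5 reachable states
  t0 = rec X. b.a.(c.X)\{a,b} + b.0 | --b--▸ t1, --b--▸ t2
  t1 = 0 | ∅
  t2 = a.(c.(rec X. b.a.(c.X)\{a,b} + b.0))\{a,b} | --a--▸ t3
  t3 = (c.(rec X. b.a.(c.X)\{a,b} + b.0))\{a,b} | --c--▸ t4
  t4 = (rec X. b.a.(c.X)\{a,b} + b.0)\{a,b} | ∅
Bisimilarity quotient blocks:
  B0 = {s0}
  B1 = {s1, t2}
  B2 = {s2, t3}
  B3 = {s3, t1, t4}
  B4 = {t0}
s0 ∈ B0, t0 ∈ B4 → different blocks

NO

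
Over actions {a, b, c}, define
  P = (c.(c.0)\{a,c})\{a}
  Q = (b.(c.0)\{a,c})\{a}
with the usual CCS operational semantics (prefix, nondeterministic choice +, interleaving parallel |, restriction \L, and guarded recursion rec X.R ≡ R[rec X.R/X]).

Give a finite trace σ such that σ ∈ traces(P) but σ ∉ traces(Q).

c

Reachable graph of P (2 states):
  s0 = (c.(c.0)\{a,c})\{a} :: --c--▸ s1
  s1 = (c.0)\{a,c}\{a} :: deadlocked
Reachable graph of Q (2 states):
  t0 = (b.(c.0)\{a,c})\{a} :: --b--▸ t1
  t1 = (c.0)\{a,c}\{a} :: deadlocked
Executing c from P (initial set {s0}):
  after c @ step 1: {s1}
  — P admits the full trace.
Executing c from Q (initial set {t0}):
  after c @ step 1: ∅ (Q stuck)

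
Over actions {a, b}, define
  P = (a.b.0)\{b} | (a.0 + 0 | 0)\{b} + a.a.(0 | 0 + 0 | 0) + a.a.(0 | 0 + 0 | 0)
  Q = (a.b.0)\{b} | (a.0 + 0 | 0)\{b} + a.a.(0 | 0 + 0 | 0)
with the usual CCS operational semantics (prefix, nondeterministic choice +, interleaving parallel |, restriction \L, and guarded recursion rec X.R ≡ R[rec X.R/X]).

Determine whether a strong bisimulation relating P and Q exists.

Reachable graph of P (6 states):
  u0 = (a.b.0)\{b} | (a.0 + 0 | 0)\{b} + a.a.(0 | 0 + 0 | 0) + a.a.(0 | 0 + 0 | 0) :: ··a··> u1, ··a··> u2, ··a··> u3
  u1 = (a.b.0)\{b} | 0\{b} :: ··a··> u4
  u2 = (b.0)\{b} | (a.0 + 0 | 0)\{b} :: ··a··> u4
  u3 = a.(0 | 0 + 0 | 0) :: ··a··> u5
  u4 = (b.0)\{b} | 0\{b} :: deadlocked
  u5 = 0 | 0 + 0 | 0 :: deadlocked
Reachable graph of Q (6 states):
  v0 = (a.b.0)\{b} | (a.0 + 0 | 0)\{b} + a.a.(0 | 0 + 0 | 0) :: ··a··> v1, ··a··> v2, ··a··> v3
  v1 = (a.b.0)\{b} | 0\{b} :: ··a··> v4
  v2 = (b.0)\{b} | (a.0 + 0 | 0)\{b} :: ··a··> v4
  v3 = a.(0 | 0 + 0 | 0) :: ··a··> v5
  v4 = (b.0)\{b} | 0\{b} :: deadlocked
  v5 = 0 | 0 + 0 | 0 :: deadlocked
Partition-refinement fixed point:
  B0 = {u0, v0}
  B1 = {u1, u2, u3, v1, v2, v3}
  B2 = {u4, u5, v4, v5}
u0 ∈ B0, v0 ∈ B0 → same block

bisimilar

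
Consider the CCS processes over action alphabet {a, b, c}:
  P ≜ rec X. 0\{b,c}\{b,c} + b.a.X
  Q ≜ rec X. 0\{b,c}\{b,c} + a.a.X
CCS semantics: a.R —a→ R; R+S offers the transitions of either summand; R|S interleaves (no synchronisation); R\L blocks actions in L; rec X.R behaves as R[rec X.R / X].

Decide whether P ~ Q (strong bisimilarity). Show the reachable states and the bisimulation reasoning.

LTS(P): 2 reachable states
  u0 = rec X. 0\{b,c}\{b,c} + b.a.X has moves --b--▸ u1
  u1 = a.(rec X. 0\{b,c}\{b,c} + b.a.X) has moves --a--▸ u0
LTS(Q): 2 reachable states
  v0 = rec X. 0\{b,c}\{b,c} + a.a.X has moves --a--▸ v1
  v1 = a.(rec X. 0\{b,c}\{b,c} + a.a.X) has moves --a--▸ v0
Bisimilarity quotient blocks:
  B0 = {u0}
  B1 = {u1}
  B2 = {v0, v1}
u0 ∈ B0, v0 ∈ B2 → different blocks

NO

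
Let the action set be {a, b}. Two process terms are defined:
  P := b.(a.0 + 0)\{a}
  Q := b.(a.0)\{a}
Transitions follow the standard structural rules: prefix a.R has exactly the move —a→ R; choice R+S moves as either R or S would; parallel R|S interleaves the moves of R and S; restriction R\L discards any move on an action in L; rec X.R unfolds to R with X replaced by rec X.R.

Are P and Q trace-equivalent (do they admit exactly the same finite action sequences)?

LTS(P): 2 reachable states
  u0 = b.(a.0 + 0)\{a} has moves ··b··> u1
  u1 = (a.0 + 0)\{a} has moves ∅
LTS(Q): 2 reachable states
  v0 = b.(a.0)\{a} has moves ··b··> v1
  v1 = (a.0)\{a} has moves ∅
Partition-refinement fixed point:
  B0 = {u0, v0}
  B1 = {u1, v1}
u0 ∈ B0, v0 ∈ B0 → same block
Bisimilar ⇒ trace-equivalent.

traces(P) = traces(Q)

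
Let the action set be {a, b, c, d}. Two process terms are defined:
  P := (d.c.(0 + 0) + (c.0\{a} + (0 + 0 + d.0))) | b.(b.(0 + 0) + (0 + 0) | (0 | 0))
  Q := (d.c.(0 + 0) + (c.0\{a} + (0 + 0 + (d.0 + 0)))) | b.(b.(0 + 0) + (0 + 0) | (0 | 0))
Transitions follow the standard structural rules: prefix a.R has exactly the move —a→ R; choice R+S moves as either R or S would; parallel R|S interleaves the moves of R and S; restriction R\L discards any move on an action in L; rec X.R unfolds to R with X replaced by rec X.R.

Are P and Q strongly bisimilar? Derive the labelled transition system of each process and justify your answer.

LTS(P): 15 reachable states
  m0 = (d.c.(0 + 0) + (c.0\{a} + (0 + 0 + d.0))) | b.(b.(0 + 0) + (0 + 0) | (0 | 0)) :: ··b··> m1, ··c··> m2, ··d··> m3, ··d··> m4
  m1 = (d.c.(0 + 0) + (c.0\{a} + (0 + 0 + d.0))) | (b.(0 + 0) + (0 + 0) | (0 | 0)) :: ··b··> m5, ··c··> m6, ··d··> m7, ··d··> m8
  m2 = 0\{a} | b.(b.(0 + 0) + (0 + 0) | (0 | 0)) :: ··b··> m6
  m3 = 0 | b.(b.(0 + 0) + (0 + 0) | (0 | 0)) :: ··b··> m7
  m4 = c.(0 + 0) | b.(b.(0 + 0) + (0 + 0) | (0 | 0)) :: ··b··> m8, ··c··> m9
  m5 = (d.c.(0 + 0) + (c.0\{a} + (0 + 0 + d.0))) | (0 + 0) :: ··c··> m10, ··d··> m11, ··d··> m12
  m6 = 0\{a} | (b.(0 + 0) + (0 + 0) | (0 | 0)) :: ··b··> m10
  m7 = 0 | (b.(0 + 0) + (0 + 0) | (0 | 0)) :: ··b··> m11
  m8 = c.(0 + 0) | (b.(0 + 0) + (0 + 0) | (0 | 0)) :: ··b··> m12, ··c··> m13
  m9 = (0 + 0) | b.(b.(0 + 0) + (0 + 0) | (0 | 0)) :: ··b··> m13
  m10 = 0\{a} | (0 + 0) :: (no moves)
  m11 = 0 | (0 + 0) :: (no moves)
  m12 = c.(0 + 0) | (0 + 0) :: ··c··> m14
  m13 = (0 + 0) | (b.(0 + 0) + (0 + 0) | (0 | 0)) :: ··b··> m14
  m14 = (0 + 0) | (0 + 0) :: (no moves)
LTS(Q): 15 reachable states
  n0 = (d.c.(0 + 0) + (c.0\{a} + (0 + 0 + (d.0 + 0)))) | b.(b.(0 + 0) + (0 + 0) | (0 | 0)) :: ··b··> n1, ··c··> n2, ··d··> n3, ··d··> n4
  n1 = (d.c.(0 + 0) + (c.0\{a} + (0 + 0 + (d.0 + 0)))) | (b.(0 + 0) + (0 + 0) | (0 | 0)) :: ··b··> n5, ··c··> n6, ··d··> n7, ··d··> n8
  n2 = 0\{a} | b.(b.(0 + 0) + (0 + 0) | (0 | 0)) :: ··b··> n6
  n3 = 0 | b.(b.(0 + 0) + (0 + 0) | (0 | 0)) :: ··b··> n7
  n4 = c.(0 + 0) | b.(b.(0 + 0) + (0 + 0) | (0 | 0)) :: ··b··> n8, ··c··> n9
  n5 = (d.c.(0 + 0) + (c.0\{a} + (0 + 0 + (d.0 + 0)))) | (0 + 0) :: ··c··> n10, ··d··> n11, ··d··> n12
  n6 = 0\{a} | (b.(0 + 0) + (0 + 0) | (0 | 0)) :: ··b··> n10
  n7 = 0 | (b.(0 + 0) + (0 + 0) | (0 | 0)) :: ··b··> n11
  n8 = c.(0 + 0) | (b.(0 + 0) + (0 + 0) | (0 | 0)) :: ··b··> n12, ··c··> n13
  n9 = (0 + 0) | b.(b.(0 + 0) + (0 + 0) | (0 | 0)) :: ··b··> n13
  n10 = 0\{a} | (0 + 0) :: (no moves)
  n11 = 0 | (0 + 0) :: (no moves)
  n12 = c.(0 + 0) | (0 + 0) :: ··c··> n14
  n13 = (0 + 0) | (b.(0 + 0) + (0 + 0) | (0 | 0)) :: ··b··> n14
  n14 = (0 + 0) | (0 + 0) :: (no moves)
Coarsest stable partition (strong bisimilarity classes):
  B0 = {m0, n0}
  B1 = {m2, m3, m9, n2, n3, n9}
  B2 = {m13, m6, m7, n13, n6, n7}
  B3 = {m10, m11, m14, n10, n11, n14}
  B4 = {m1, n1}
  B5 = {m8, n8}
  B6 = {m12, n12}
  B7 = {m5, n5}
  B8 = {m4, n4}
m0 ∈ B0, n0 ∈ B0 → same block

P ~ Q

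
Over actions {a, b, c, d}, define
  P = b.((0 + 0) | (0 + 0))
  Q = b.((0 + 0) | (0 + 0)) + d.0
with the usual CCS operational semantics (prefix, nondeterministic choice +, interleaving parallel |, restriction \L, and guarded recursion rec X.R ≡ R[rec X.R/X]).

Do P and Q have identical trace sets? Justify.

NO — witness ⟨d⟩

Reachable graph of P (2 states):
  p0 = b.((0 + 0) | (0 + 0)) has moves ··b··> p1
  p1 = (0 + 0) | (0 + 0) has moves stopped
Reachable graph of Q (3 states):
  q0 = b.((0 + 0) | (0 + 0)) + d.0 has moves ··b··> q1, ··d··> q2
  q1 = (0 + 0) | (0 + 0) has moves stopped
  q2 = 0 has moves stopped
Executing d from Q (initial set {q0}):
  [1] d ⇒ {q2}
  ✓ Q
Executing d from P (initial set {p0}):
  [1] d ⇒ ∅  — P cannot continue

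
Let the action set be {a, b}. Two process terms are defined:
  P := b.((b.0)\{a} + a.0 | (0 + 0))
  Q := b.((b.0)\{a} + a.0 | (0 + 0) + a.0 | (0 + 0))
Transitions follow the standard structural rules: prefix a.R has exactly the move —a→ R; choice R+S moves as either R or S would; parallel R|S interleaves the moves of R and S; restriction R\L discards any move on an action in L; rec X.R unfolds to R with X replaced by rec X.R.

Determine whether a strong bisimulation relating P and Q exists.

Reachable graph of P (4 states):
  p0 = b.((b.0)\{a} + a.0 | (0 + 0)) ⊢ --b--▸ p1
  p1 = (b.0)\{a} + a.0 | (0 + 0) ⊢ --a--▸ p2, --b--▸ p3
  p2 = 0 | (0 + 0) ⊢ stopped
  p3 = 0\{a} ⊢ stopped
Reachable graph of Q (4 states):
  q0 = b.((b.0)\{a} + a.0 | (0 + 0) + a.0 | (0 + 0)) ⊢ --b--▸ q1
  q1 = (b.0)\{a} + a.0 | (0 + 0) + a.0 | (0 + 0) ⊢ --a--▸ q2, --b--▸ q3
  q2 = 0 | (0 + 0) ⊢ stopped
  q3 = 0\{a} ⊢ stopped
Partition-refinement fixed point:
  B0 = {p0, q0}
  B1 = {p1, q1}
  B2 = {p2, p3, q2, q3}
p0 ∈ B0, q0 ∈ B0 → same block

P ~ Q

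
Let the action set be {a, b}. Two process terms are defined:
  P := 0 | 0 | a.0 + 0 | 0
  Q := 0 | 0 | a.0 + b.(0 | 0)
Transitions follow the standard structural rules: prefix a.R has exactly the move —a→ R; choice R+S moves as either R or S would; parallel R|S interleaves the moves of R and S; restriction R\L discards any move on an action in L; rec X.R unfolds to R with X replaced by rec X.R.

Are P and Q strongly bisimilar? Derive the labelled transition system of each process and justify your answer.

not bisimilar

Reachable graph of P (2 states):
  s0 = 0 | 0 | a.0 + 0 | 0 → -a-> s1
  s1 = 0 | 0 | 0 → (no moves)
Reachable graph of Q (3 states):
  t0 = 0 | 0 | a.0 + b.(0 | 0) → -a-> t1, -b-> t2
  t1 = 0 | 0 | 0 → (no moves)
  t2 = 0 | 0 → (no moves)
Coarsest stable partition (strong bisimilarity classes):
  B0 = {s0}
  B1 = {s1, t1, t2}
  B2 = {t0}
s0 ∈ B0, t0 ∈ B2 → different blocks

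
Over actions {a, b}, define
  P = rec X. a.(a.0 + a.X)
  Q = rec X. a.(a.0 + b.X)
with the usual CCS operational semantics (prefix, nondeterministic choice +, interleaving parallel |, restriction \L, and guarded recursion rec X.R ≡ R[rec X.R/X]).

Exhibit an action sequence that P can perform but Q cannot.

aaa

P's transition system — 3 states:
  m0 = rec X. a.(a.0 + a.X) | -a-> m1
  m1 = a.0 + a.(rec X. a.(a.0 + a.X)) | -a-> m0, -a-> m2
  m2 = 0 | (no moves)
Q's transition system — 3 states:
  n0 = rec X. a.(a.0 + b.X) | -a-> n1
  n1 = a.0 + b.(rec X. a.(a.0 + b.X)) | -a-> n2, -b-> n0
  n2 = 0 | (no moves)
Trace ⟨aaa⟩ through P, begin at {m0}:
  after a @ step 1: {m1}
  after a @ step 2: {m0, m2}
  after a @ step 3: {m1}
  — P admits the full trace.
Trace ⟨aaa⟩ through Q, begin at {n0}:
  after a @ step 1: {n1}
  after a @ step 2: {n2}
  after a @ step 3: ∅  — Q cannot continue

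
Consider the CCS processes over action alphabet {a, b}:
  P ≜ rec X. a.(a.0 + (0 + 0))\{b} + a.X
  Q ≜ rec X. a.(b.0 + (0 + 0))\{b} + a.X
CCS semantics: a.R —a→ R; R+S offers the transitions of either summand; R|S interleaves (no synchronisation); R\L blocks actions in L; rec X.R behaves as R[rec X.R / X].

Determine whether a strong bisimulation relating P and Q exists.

P's transition system — 3 states:
  u0 = rec X. a.(a.0 + (0 + 0))\{b} + a.X ⊢ -a-> u0, -a-> u1
  u1 = (a.0 + (0 + 0))\{b} ⊢ -a-> u2
  u2 = 0\{b} ⊢ (no moves)
Q's transition system — 2 states:
  v0 = rec X. a.(b.0 + (0 + 0))\{b} + a.X ⊢ -a-> v0, -a-> v1
  v1 = (b.0 + (0 + 0))\{b} ⊢ (no moves)
Coarsest stable partition (strong bisimilarity classes):
  B0 = {u0}
  B1 = {u1}
  B2 = {u2, v1}
  B3 = {v0}
u0 ∈ B0, v0 ∈ B3 → different blocks

not bisimilar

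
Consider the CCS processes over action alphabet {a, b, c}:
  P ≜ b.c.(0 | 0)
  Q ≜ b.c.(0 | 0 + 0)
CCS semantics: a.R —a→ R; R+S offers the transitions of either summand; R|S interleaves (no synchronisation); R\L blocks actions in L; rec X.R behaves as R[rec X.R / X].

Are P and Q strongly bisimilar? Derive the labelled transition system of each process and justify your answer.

LTS(P): 3 reachable states
  m0 = b.c.(0 | 0) | —b→ m1
  m1 = c.(0 | 0) | —c→ m2
  m2 = 0 | 0 | ·
LTS(Q): 3 reachable states
  n0 = b.c.(0 | 0 + 0) | —b→ n1
  n1 = c.(0 | 0 + 0) | —c→ n2
  n2 = 0 | 0 + 0 | ·
Partition-refinement fixed point:
  B0 = {m0, n0}
  B1 = {m1, n1}
  B2 = {m2, n2}
m0 ∈ B0, n0 ∈ B0 → same block

YES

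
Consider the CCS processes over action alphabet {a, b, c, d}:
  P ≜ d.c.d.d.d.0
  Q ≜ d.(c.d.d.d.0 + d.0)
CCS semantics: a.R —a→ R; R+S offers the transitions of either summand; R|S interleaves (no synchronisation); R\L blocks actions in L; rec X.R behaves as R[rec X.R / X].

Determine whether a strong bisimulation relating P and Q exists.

P's transition system — 6 states:
  s0 = d.c.d.d.d.0 :: ··d··> s1
  s1 = c.d.d.d.0 :: ··c··> s2
  s2 = d.d.d.0 :: ··d··> s3
  s3 = d.d.0 :: ··d··> s4
  s4 = d.0 :: ··d··> s5
  s5 = 0 :: ∅
Q's transition system — 6 states:
  t0 = d.(c.d.d.d.0 + d.0) :: ··d··> t1
  t1 = c.d.d.d.0 + d.0 :: ··c··> t2, ··d··> t3
  t2 = d.d.d.0 :: ··d··> t4
  t3 = 0 :: ∅
  t4 = d.d.0 :: ··d··> t5
  t5 = d.0 :: ··d··> t3
Coarsest stable partition (strong bisimilarity classes):
  B0 = {s0}
  B1 = {s1}
  B2 = {s2, t2}
  B3 = {s3, t4}
  B4 = {s4, t5}
  B5 = {s5, t3}
  B6 = {t0}
  B7 = {t1}
s0 ∈ B0, t0 ∈ B6 → different blocks

NO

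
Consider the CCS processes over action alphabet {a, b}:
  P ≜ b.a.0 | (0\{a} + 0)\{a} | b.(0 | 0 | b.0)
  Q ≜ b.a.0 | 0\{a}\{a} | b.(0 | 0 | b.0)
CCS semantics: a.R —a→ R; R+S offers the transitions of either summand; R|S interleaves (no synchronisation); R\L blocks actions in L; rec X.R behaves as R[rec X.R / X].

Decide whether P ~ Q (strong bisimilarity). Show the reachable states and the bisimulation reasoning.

P's transition system — 9 states:
  m0 = b.a.0 | (0\{a} + 0)\{a} | b.(0 | 0 | b.0) has moves --b--▸ m1, --b--▸ m2
  m1 = a.0 | (0\{a} + 0)\{a} | b.(0 | 0 | b.0) has moves --a--▸ m3, --b--▸ m4
  m2 = b.a.0 | (0\{a} + 0)\{a} | (0 | 0 | b.0) has moves --b--▸ m4, --b--▸ m5
  m3 = 0 | (0\{a} + 0)\{a} | b.(0 | 0 | b.0) has moves --b--▸ m6
  m4 = a.0 | (0\{a} + 0)\{a} | (0 | 0 | b.0) has moves --a--▸ m6, --b--▸ m7
  m5 = b.a.0 | (0\{a} + 0)\{a} | (0 | 0 | 0) has moves --b--▸ m7
  m6 = 0 | (0\{a} + 0)\{a} | (0 | 0 | b.0) has moves --b--▸ m8
  m7 = a.0 | (0\{a} + 0)\{a} | (0 | 0 | 0) has moves --a--▸ m8
  m8 = 0 | (0\{a} + 0)\{a} | (0 | 0 | 0) has moves deadlocked
Q's transition system — 9 states:
  n0 = b.a.0 | 0\{a}\{a} | b.(0 | 0 | b.0) has moves --b--▸ n1, --b--▸ n2
  n1 = a.0 | 0\{a}\{a} | b.(0 | 0 | b.0) has moves --a--▸ n3, --b--▸ n4
  n2 = b.a.0 | 0\{a}\{a} | (0 | 0 | b.0) has moves --b--▸ n4, --b--▸ n5
  n3 = 0 | 0\{a}\{a} | b.(0 | 0 | b.0) has moves --b--▸ n6
  n4 = a.0 | 0\{a}\{a} | (0 | 0 | b.0) has moves --a--▸ n6, --b--▸ n7
  n5 = b.a.0 | 0\{a}\{a} | (0 | 0 | 0) has moves --b--▸ n7
  n6 = 0 | 0\{a}\{a} | (0 | 0 | b.0) has moves --b--▸ n8
  n7 = a.0 | 0\{a}\{a} | (0 | 0 | 0) has moves --a--▸ n8
  n8 = 0 | 0\{a}\{a} | (0 | 0 | 0) has moves deadlocked
Coarsest stable partition (strong bisimilarity classes):
  B0 = {m0, n0}
  B1 = {m1, n1}
  B2 = {m3, n3}
  B3 = {m6, n6}
  B4 = {m8, n8}
  B5 = {m4, n4}
  B6 = {m7, n7}
  B7 = {m2, n2}
  B8 = {m5, n5}
m0 ∈ B0, n0 ∈ B0 → same block

YES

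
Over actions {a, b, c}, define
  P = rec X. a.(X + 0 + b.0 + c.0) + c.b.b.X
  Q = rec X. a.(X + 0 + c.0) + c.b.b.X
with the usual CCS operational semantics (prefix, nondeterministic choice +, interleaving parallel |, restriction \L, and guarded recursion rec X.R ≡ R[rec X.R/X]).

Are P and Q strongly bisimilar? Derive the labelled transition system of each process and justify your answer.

P's transition system — 5 states:
  p0 = rec X. a.(X + 0 + b.0 + c.0) + c.b.b.X → --a--▸ p1, --c--▸ p2
  p1 = (rec X. a.(X + 0 + b.0 + c.0) + c.b.b.X) + 0 + b.0 + c.0 → --a--▸ p1, --b--▸ p3, --c--▸ p2, --c--▸ p3
  p2 = b.b.(rec X. a.(X + 0 + b.0 + c.0) + c.b.b.X) → --b--▸ p4
  p3 = 0 → (no moves)
  p4 = b.(rec X. a.(X + 0 + b.0 + c.0) + c.b.b.X) → --b--▸ p0
Q's transition system — 5 states:
  q0 = rec X. a.(X + 0 + c.0) + c.b.b.X → --a--▸ q1, --c--▸ q2
  q1 = (rec X. a.(X + 0 + c.0) + c.b.b.X) + 0 + c.0 → --a--▸ q1, --c--▸ q2, --c--▸ q3
  q2 = b.b.(rec X. a.(X + 0 + c.0) + c.b.b.X) → --b--▸ q4
  q3 = 0 → (no moves)
  q4 = b.(rec X. a.(X + 0 + c.0) + c.b.b.X) → --b--▸ q0
Partition-refinement fixed point:
  B0 = {p0}
  B1 = {p1}
  B2 = {p3, q3}
  B3 = {p2}
  B4 = {p4}
  B5 = {q0}
  B6 = {q2}
  B7 = {q4}
  B8 = {q1}
p0 ∈ B0, q0 ∈ B5 → different blocks

not bisimilar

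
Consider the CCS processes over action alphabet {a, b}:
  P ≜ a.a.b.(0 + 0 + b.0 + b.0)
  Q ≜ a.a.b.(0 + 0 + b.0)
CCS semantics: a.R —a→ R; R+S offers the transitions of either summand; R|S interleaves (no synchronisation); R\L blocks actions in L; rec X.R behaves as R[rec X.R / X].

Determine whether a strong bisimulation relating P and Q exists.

P ~ Q

Reachable graph of P (5 states):
  p0 = a.a.b.(0 + 0 + b.0 + b.0) :: —a→ p1
  p1 = a.b.(0 + 0 + b.0 + b.0) :: —a→ p2
  p2 = b.(0 + 0 + b.0 + b.0) :: —b→ p3
  p3 = 0 + 0 + b.0 + b.0 :: —b→ p4
  p4 = 0 :: ·
Reachable graph of Q (5 states):
  q0 = a.a.b.(0 + 0 + b.0) :: —a→ q1
  q1 = a.b.(0 + 0 + b.0) :: —a→ q2
  q2 = b.(0 + 0 + b.0) :: —b→ q3
  q3 = 0 + 0 + b.0 :: —b→ q4
  q4 = 0 :: ·
Partition-refinement fixed point:
  B0 = {p0, q0}
  B1 = {p1, q1}
  B2 = {p2, q2}
  B3 = {p3, q3}
  B4 = {p4, q4}
p0 ∈ B0, q0 ∈ B0 → same block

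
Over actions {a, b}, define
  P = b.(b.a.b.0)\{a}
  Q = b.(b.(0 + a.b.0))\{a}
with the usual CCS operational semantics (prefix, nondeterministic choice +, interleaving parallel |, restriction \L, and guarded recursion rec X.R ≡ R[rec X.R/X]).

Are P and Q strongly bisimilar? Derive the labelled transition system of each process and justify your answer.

LTS(P): 3 reachable states
  m0 = b.(b.a.b.0)\{a} has moves -b-> m1
  m1 = (b.a.b.0)\{a} has moves -b-> m2
  m2 = (a.b.0)\{a} has moves ·
LTS(Q): 3 reachable states
  n0 = b.(b.(0 + a.b.0))\{a} has moves -b-> n1
  n1 = (b.(0 + a.b.0))\{a} has moves -b-> n2
  n2 = (0 + a.b.0)\{a} has moves ·
Bisimilarity quotient blocks:
  B0 = {m0, n0}
  B1 = {m1, n1}
  B2 = {m2, n2}
m0 ∈ B0, n0 ∈ B0 → same block

P ~ Q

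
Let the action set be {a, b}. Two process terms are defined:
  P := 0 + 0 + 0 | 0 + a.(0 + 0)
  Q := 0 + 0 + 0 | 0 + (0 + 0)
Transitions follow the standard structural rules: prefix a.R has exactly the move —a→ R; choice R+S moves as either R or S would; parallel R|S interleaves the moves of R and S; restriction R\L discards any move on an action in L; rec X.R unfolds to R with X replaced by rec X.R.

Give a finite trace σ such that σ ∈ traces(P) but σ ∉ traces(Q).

a

P's transition system — 2 states:
  m0 = 0 + 0 + 0 | 0 + a.(0 + 0) ⊢ --a--▸ m1
  m1 = 0 + 0 ⊢ stopped
Q's transition system — 1 states:
  n0 = 0 + 0 + 0 | 0 + (0 + 0) ⊢ stopped
Run σ = ⟨a⟩ on P: start {m0}
  step 1 (a): {m1}
  ✓ P
Run σ = ⟨a⟩ on Q: start {n0}
  step 1 (a): ∅  — Q cannot continue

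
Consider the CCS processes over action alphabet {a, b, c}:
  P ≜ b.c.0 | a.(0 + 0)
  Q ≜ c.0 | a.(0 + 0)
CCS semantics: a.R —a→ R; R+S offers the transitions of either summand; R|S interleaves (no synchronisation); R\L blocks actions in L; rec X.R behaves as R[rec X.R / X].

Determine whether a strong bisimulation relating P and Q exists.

P ≁ Q

P's transition system — 6 states:
  m0 = b.c.0 | a.(0 + 0) → ··a··> m1, ··b··> m2
  m1 = b.c.0 | (0 + 0) → ··b··> m3
  m2 = c.0 | a.(0 + 0) → ··a··> m3, ··c··> m4
  m3 = c.0 | (0 + 0) → ··c··> m5
  m4 = 0 | a.(0 + 0) → ··a··> m5
  m5 = 0 | (0 + 0) → ∅
Q's transition system — 4 states:
  n0 = c.0 | a.(0 + 0) → ··a··> n1, ··c··> n2
  n1 = c.0 | (0 + 0) → ··c··> n3
  n2 = 0 | a.(0 + 0) → ··a··> n3
  n3 = 0 | (0 + 0) → ∅
Partition-refinement fixed point:
  B0 = {m0}
  B1 = {m2, n0}
  B2 = {m3, n1}
  B3 = {m5, n3}
  B4 = {m4, n2}
  B5 = {m1}
m0 ∈ B0, n0 ∈ B1 → different blocks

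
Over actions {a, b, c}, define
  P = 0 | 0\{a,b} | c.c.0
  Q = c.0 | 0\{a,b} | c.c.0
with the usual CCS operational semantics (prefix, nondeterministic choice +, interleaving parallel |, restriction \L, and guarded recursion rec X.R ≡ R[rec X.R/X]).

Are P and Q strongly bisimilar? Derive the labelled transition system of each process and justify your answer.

Reachable graph of P (3 states):
  m0 = 0 | 0\{a,b} | c.c.0 | —c→ m1
  m1 = 0 | 0\{a,b} | c.0 | —c→ m2
  m2 = 0 | 0\{a,b} | 0 | ·
Reachable graph of Q (6 states):
  n0 = c.0 | 0\{a,b} | c.c.0 | —c→ n1, —c→ n2
  n1 = 0 | 0\{a,b} | c.c.0 | —c→ n3
  n2 = c.0 | 0\{a,b} | c.0 | —c→ n3, —c→ n4
  n3 = 0 | 0\{a,b} | c.0 | —c→ n5
  n4 = c.0 | 0\{a,b} | 0 | —c→ n5
  n5 = 0 | 0\{a,b} | 0 | ·
Coarsest stable partition (strong bisimilarity classes):
  B0 = {m0, n1, n2}
  B1 = {m1, n3, n4}
  B2 = {m2, n5}
  B3 = {n0}
m0 ∈ B0, n0 ∈ B3 → different blocks

P ≁ Q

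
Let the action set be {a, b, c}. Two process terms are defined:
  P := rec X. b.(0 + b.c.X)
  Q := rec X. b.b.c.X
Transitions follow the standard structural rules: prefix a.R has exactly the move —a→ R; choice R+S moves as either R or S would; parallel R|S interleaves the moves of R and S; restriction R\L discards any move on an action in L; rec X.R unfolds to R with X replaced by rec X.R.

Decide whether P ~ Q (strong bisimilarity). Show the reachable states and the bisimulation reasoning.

YES

P's transition system — 3 states:
  s0 = rec X. b.(0 + b.c.X) has moves —b→ s1
  s1 = 0 + b.c.(rec X. b.(0 + b.c.X)) has moves —b→ s2
  s2 = c.(rec X. b.(0 + b.c.X)) has moves —c→ s0
Q's transition system — 3 states:
  t0 = rec X. b.b.c.X has moves —b→ t1
  t1 = b.c.(rec X. b.b.c.X) has moves —b→ t2
  t2 = c.(rec X. b.b.c.X) has moves —c→ t0
Bisimilarity quotient blocks:
  B0 = {s0, t0}
  B1 = {s1, t1}
  B2 = {s2, t2}
s0 ∈ B0, t0 ∈ B0 → same block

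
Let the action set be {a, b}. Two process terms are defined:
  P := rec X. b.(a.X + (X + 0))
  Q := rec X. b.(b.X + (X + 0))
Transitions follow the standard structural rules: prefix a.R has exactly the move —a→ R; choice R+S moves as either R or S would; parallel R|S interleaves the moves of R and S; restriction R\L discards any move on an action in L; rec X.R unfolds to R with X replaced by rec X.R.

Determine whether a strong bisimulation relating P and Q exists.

not bisimilar

LTS(P): 2 reachable states
  m0 = rec X. b.(a.X + (X + 0)) | =b=> m1
  m1 = a.(rec X. b.(a.X + (X + 0))) + ((rec X. b.(a.X + (X + 0))) + 0) | =a=> m0, =b=> m1
LTS(Q): 2 reachable states
  n0 = rec X. b.(b.X + (X + 0)) | =b=> n1
  n1 = b.(rec X. b.(b.X + (X + 0))) + ((rec X. b.(b.X + (X + 0))) + 0) | =b=> n0, =b=> n1
Bisimilarity quotient blocks:
  B0 = {m0}
  B1 = {m1}
  B2 = {n0, n1}
m0 ∈ B0, n0 ∈ B2 → different blocks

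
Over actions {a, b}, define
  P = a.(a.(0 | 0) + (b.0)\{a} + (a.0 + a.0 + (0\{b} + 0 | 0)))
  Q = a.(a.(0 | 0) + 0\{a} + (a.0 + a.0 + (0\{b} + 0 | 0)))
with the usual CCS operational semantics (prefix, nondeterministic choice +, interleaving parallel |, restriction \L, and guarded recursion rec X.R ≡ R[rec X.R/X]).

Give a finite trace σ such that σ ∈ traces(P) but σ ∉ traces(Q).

ab

P's transition system — 5 states:
  u0 = a.(a.(0 | 0) + (b.0)\{a} + (a.0 + a.0 + (0\{b} + 0 | 0))) :: =a=> u1
  u1 = a.(0 | 0) + (b.0)\{a} + (a.0 + a.0 + (0\{b} + 0 | 0)) :: =a=> u2, =a=> u3, =b=> u4
  u2 = 0 :: deadlocked
  u3 = 0 | 0 :: deadlocked
  u4 = 0\{a} :: deadlocked
Q's transition system — 4 states:
  v0 = a.(a.(0 | 0) + 0\{a} + (a.0 + a.0 + (0\{b} + 0 | 0))) :: =a=> v1
  v1 = a.(0 | 0) + 0\{a} + (a.0 + a.0 + (0\{b} + 0 | 0)) :: =a=> v2, =a=> v3
  v2 = 0 :: deadlocked
  v3 = 0 | 0 :: deadlocked
Trace ⟨ab⟩ through P, begin at {u0}:
  [1] a ⇒ {u1}
  [2] b ⇒ {u4}
  ✓ P
Trace ⟨ab⟩ through Q, begin at {v0}:
  [1] a ⇒ {v1}
  [2] b ⇒ no successor for Q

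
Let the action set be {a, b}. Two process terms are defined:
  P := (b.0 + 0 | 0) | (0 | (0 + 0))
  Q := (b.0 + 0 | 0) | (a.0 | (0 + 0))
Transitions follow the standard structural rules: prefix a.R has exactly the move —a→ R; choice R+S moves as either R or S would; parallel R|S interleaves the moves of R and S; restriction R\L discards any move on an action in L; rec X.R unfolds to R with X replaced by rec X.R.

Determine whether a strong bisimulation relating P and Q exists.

NO

LTS(P): 2 reachable states
  m0 = (b.0 + 0 | 0) | (0 | (0 + 0)) ⊢ =b=> m1
  m1 = 0 | (0 | (0 + 0)) ⊢ ·
LTS(Q): 4 reachable states
  n0 = (b.0 + 0 | 0) | (a.0 | (0 + 0)) ⊢ =a=> n1, =b=> n2
  n1 = (b.0 + 0 | 0) | (0 | (0 + 0)) ⊢ =b=> n3
  n2 = 0 | (a.0 | (0 + 0)) ⊢ =a=> n3
  n3 = 0 | (0 | (0 + 0)) ⊢ ·
Coarsest stable partition (strong bisimilarity classes):
  B0 = {m0, n1}
  B1 = {m1, n3}
  B2 = {n0}
  B3 = {n2}
m0 ∈ B0, n0 ∈ B2 → different blocks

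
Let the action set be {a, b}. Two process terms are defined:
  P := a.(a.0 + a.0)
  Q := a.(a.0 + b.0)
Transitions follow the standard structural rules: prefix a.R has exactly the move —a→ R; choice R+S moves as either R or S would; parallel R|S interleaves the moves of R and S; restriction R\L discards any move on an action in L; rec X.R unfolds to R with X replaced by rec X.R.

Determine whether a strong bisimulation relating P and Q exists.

LTS(P): 3 reachable states
  p0 = a.(a.0 + a.0) has moves =a=> p1
  p1 = a.0 + a.0 has moves =a=> p2
  p2 = 0 has moves stopped
LTS(Q): 3 reachable states
  q0 = a.(a.0 + b.0) has moves =a=> q1
  q1 = a.0 + b.0 has moves =a=> q2, =b=> q2
  q2 = 0 has moves stopped
Bisimilarity quotient blocks:
  B0 = {p0}
  B1 = {p1}
  B2 = {p2, q2}
  B3 = {q0}
  B4 = {q1}
p0 ∈ B0, q0 ∈ B3 → different blocks

not bisimilar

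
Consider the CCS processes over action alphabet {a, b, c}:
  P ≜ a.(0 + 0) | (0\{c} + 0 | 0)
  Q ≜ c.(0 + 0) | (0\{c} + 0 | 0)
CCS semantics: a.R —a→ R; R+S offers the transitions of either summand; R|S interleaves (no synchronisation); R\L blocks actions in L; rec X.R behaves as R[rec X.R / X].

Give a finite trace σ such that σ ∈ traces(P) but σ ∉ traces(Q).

a

P's transition system — 2 states:
  u0 = a.(0 + 0) | (0\{c} + 0 | 0) | -a-> u1
  u1 = (0 + 0) | (0\{c} + 0 | 0) | deadlocked
Q's transition system — 2 states:
  v0 = c.(0 + 0) | (0\{c} + 0 | 0) | -c-> v1
  v1 = (0 + 0) | (0\{c} + 0 | 0) | deadlocked
Run σ = ⟨a⟩ on P: start {u0}
  after a @ step 1: {u1}
  P completes σ.
Run σ = ⟨a⟩ on Q: start {v0}
  after a @ step 1: no successor for Q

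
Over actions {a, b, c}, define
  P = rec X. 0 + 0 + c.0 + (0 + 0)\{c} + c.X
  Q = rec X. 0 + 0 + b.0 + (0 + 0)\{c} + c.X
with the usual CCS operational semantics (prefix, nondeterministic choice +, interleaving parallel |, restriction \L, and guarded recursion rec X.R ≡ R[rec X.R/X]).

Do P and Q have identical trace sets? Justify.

NO — witness ⟨b⟩

Reachable graph of P (2 states):
  p0 = rec X. 0 + 0 + c.0 + (0 + 0)\{c} + c.X :: =c=> p0, =c=> p1
  p1 = 0 :: deadlocked
Reachable graph of Q (2 states):
  q0 = rec X. 0 + 0 + b.0 + (0 + 0)\{c} + c.X :: =b=> q1, =c=> q0
  q1 = 0 :: deadlocked
Trace ⟨b⟩ through Q, begin at {q0}:
  after b @ step 1: {q1}
  — Q admits the full trace.
Trace ⟨b⟩ through P, begin at {p0}:
  after b @ step 1: no successor for P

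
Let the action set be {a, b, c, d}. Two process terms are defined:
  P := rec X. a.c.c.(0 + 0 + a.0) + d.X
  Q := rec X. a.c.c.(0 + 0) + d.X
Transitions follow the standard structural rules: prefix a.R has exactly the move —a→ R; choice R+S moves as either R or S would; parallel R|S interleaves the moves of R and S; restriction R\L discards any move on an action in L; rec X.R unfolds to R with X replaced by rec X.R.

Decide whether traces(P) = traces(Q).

Reachable graph of P (5 states):
  u0 = rec X. a.c.c.(0 + 0 + a.0) + d.X has moves ··a··> u1, ··d··> u0
  u1 = c.c.(0 + 0 + a.0) has moves ··c··> u2
  u2 = c.(0 + 0 + a.0) has moves ··c··> u3
  u3 = 0 + 0 + a.0 has moves ··a··> u4
  u4 = 0 has moves deadlocked
Reachable graph of Q (4 states):
  v0 = rec X. a.c.c.(0 + 0) + d.X has moves ··a··> v1, ··d··> v0
  v1 = c.c.(0 + 0) has moves ··c··> v2
  v2 = c.(0 + 0) has moves ··c··> v3
  v3 = 0 + 0 has moves deadlocked
Executing acca from P (initial set {u0}):
  after a @ step 1: {u1}
  after c @ step 2: {u2}
  after c @ step 3: {u3}
  after a @ step 4: {u4}
  P completes σ.
Executing acca from Q (initial set {v0}):
  after a @ step 1: {v1}
  after c @ step 2: {v2}
  after c @ step 3: {v3}
  after a @ step 4: ∅ (Q stuck)

NO — witness ⟨acca⟩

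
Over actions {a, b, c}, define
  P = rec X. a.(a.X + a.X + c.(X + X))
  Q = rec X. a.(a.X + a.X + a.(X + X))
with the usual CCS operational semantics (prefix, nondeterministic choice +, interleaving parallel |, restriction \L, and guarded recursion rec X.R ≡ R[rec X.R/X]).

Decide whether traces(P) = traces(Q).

trace-distinct — witness ⟨ac⟩

P's transition system — 3 states:
  u0 = rec X. a.(a.X + a.X + c.(X + X)) | =a=> u1
  u1 = a.(rec X. a.(a.X + a.X + c.(X + X))) + a.(rec X. a.(a.X + a.X + c.(X + X))) + c.((rec X. a.(a.X + a.X + c.(X + X))) + (rec X. a.(a.X + a.X + c.(X + X)))) | =a=> u0, =c=> u2
  u2 = (rec X. a.(a.X + a.X + c.(X + X))) + (rec X. a.(a.X + a.X + c.(X + X))) | =a=> u1
Q's transition system — 3 states:
  v0 = rec X. a.(a.X + a.X + a.(X + X)) | =a=> v1
  v1 = a.(rec X. a.(a.X + a.X + a.(X + X))) + a.(rec X. a.(a.X + a.X + a.(X + X))) + a.((rec X. a.(a.X + a.X + a.(X + X))) + (rec X. a.(a.X + a.X + a.(X + X)))) | =a=> v0, =a=> v2
  v2 = (rec X. a.(a.X + a.X + a.(X + X))) + (rec X. a.(a.X + a.X + a.(X + X))) | =a=> v1
Executing ac from P (initial set {u0}):
  step 1 (a): {u1}
  step 2 (c): {u2}
  P completes σ.
Executing ac from Q (initial set {v0}):
  step 1 (a): {v1}
  step 2 (c): ∅ (Q stuck)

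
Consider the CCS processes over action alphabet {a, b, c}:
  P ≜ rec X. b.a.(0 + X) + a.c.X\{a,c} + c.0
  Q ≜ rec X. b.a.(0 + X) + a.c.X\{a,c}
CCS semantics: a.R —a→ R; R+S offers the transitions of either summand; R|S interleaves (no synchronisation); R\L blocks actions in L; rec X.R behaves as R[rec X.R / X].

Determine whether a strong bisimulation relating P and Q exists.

LTS(P): 7 reachable states
  m0 = rec X. b.a.(0 + X) + a.c.X\{a,c} + c.0 :: =a=> m1, =b=> m2, =c=> m3
  m1 = c.(rec X. b.a.(0 + X) + a.c.X\{a,c} + c.0)\{a,c} :: =c=> m4
  m2 = a.(0 + (rec X. b.a.(0 + X) + a.c.X\{a,c} + c.0)) :: =a=> m5
  m3 = 0 :: (no moves)
  m4 = (rec X. b.a.(0 + X) + a.c.X\{a,c} + c.0)\{a,c} :: =b=> m6
  m5 = 0 + (rec X. b.a.(0 + X) + a.c.X\{a,c} + c.0) :: =a=> m1, =b=> m2, =c=> m3
  m6 = (a.(0 + (rec X. b.a.(0 + X) + a.c.X\{a,c} + c.0)))\{a,c} :: (no moves)
LTS(Q): 6 reachable states
  n0 = rec X. b.a.(0 + X) + a.c.X\{a,c} :: =a=> n1, =b=> n2
  n1 = c.(rec X. b.a.(0 + X) + a.c.X\{a,c})\{a,c} :: =c=> n3
  n2 = a.(0 + (rec X. b.a.(0 + X) + a.c.X\{a,c})) :: =a=> n4
  n3 = (rec X. b.a.(0 + X) + a.c.X\{a,c})\{a,c} :: =b=> n5
  n4 = 0 + (rec X. b.a.(0 + X) + a.c.X\{a,c}) :: =a=> n1, =b=> n2
  n5 = (a.(0 + (rec X. b.a.(0 + X) + a.c.X\{a,c})))\{a,c} :: (no moves)
Bisimilarity quotient blocks:
  B0 = {m0, m5}
  B1 = {m2}
  B2 = {m1, n1}
  B3 = {m4, n3}
  B4 = {m3, m6, n5}
  B5 = {n0, n4}
  B6 = {n2}
m0 ∈ B0, n0 ∈ B5 → different blocks

P ≁ Q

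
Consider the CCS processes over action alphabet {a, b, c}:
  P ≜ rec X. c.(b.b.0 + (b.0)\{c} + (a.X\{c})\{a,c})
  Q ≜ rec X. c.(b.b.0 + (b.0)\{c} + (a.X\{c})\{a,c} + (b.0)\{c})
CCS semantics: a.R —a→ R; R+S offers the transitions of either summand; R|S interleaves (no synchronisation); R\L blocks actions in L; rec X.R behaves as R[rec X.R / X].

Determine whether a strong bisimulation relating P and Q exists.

YES

LTS(P): 5 reachable states
  s0 = rec X. c.(b.b.0 + (b.0)\{c} + (a.X\{c})\{a,c}) → =c=> s1
  s1 = b.b.0 + (b.0)\{c} + (a.(rec X. c.(b.b.0 + (b.0)\{c} + (a.X\{c})\{a,c}))\{c})\{a,c} → =b=> s2, =b=> s3
  s2 = 0\{c} → stopped
  s3 = b.0 → =b=> s4
  s4 = 0 → stopped
LTS(Q): 5 reachable states
  t0 = rec X. c.(b.b.0 + (b.0)\{c} + (a.X\{c})\{a,c} + (b.0)\{c}) → =c=> t1
  t1 = b.b.0 + (b.0)\{c} + (a.(rec X. c.(b.b.0 + (b.0)\{c} + (a.X\{c})\{a,c} + (b.0)\{c}))\{c})\{a,c} + (b.0)\{c} → =b=> t2, =b=> t3
  t2 = 0\{c} → stopped
  t3 = b.0 → =b=> t4
  t4 = 0 → stopped
Bisimilarity quotient blocks:
  B0 = {s0, t0}
  B1 = {s1, t1}
  B2 = {s2, s4, t2, t4}
  B3 = {s3, t3}
s0 ∈ B0, t0 ∈ B0 → same block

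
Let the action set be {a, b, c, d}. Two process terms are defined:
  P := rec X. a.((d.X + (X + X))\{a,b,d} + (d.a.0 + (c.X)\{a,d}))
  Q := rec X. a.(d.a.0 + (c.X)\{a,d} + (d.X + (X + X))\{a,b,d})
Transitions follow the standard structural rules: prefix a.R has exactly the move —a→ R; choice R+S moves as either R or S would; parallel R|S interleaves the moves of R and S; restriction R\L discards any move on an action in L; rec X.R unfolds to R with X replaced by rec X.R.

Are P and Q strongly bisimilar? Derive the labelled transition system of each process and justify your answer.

LTS(P): 5 reachable states
  p0 = rec X. a.((d.X + (X + X))\{a,b,d} + (d.a.0 + (c.X)\{a,d})) ⊢ =a=> p1
  p1 = (d.(rec X. a.((d.X + (X + X))\{a,b,d} + (d.a.0 + (c.X)\{a,d}))) + ((rec X. a.((d.X + (X + X))\{a,b,d} + (d.a.0 + (c.X)\{a,d}))) + (rec X. a.((d.X + (X + X))\{a,b,d} + (d.a.0 + (c.X)\{a,d})))))\{a,b,d} + (d.a.0 + (c.(rec X. a.((d.X + (X + X))\{a,b,d} + (d.a.0 + (c.X)\{a,d}))))\{a,d}) ⊢ =c=> p2, =d=> p3
  p2 = (rec X. a.((d.X + (X + X))\{a,b,d} + (d.a.0 + (c.X)\{a,d})))\{a,d} ⊢ (no moves)
  p3 = a.0 ⊢ =a=> p4
  p4 = 0 ⊢ (no moves)
LTS(Q): 5 reachable states
  q0 = rec X. a.(d.a.0 + (c.X)\{a,d} + (d.X + (X + X))\{a,b,d}) ⊢ =a=> q1
  q1 = d.a.0 + (c.(rec X. a.(d.a.0 + (c.X)\{a,d} + (d.X + (X + X))\{a,b,d})))\{a,d} + (d.(rec X. a.(d.a.0 + (c.X)\{a,d} + (d.X + (X + X))\{a,b,d})) + ((rec X. a.(d.a.0 + (c.X)\{a,d} + (d.X + (X + X))\{a,b,d})) + (rec X. a.(d.a.0 + (c.X)\{a,d} + (d.X + (X + X))\{a,b,d}))))\{a,b,d} ⊢ =c=> q2, =d=> q3
  q2 = (rec X. a.(d.a.0 + (c.X)\{a,d} + (d.X + (X + X))\{a,b,d}))\{a,d} ⊢ (no moves)
  q3 = a.0 ⊢ =a=> q4
  q4 = 0 ⊢ (no moves)
Coarsest stable partition (strong bisimilarity classes):
  B0 = {p0, q0}
  B1 = {p1, q1}
  B2 = {p2, p4, q2, q4}
  B3 = {p3, q3}
p0 ∈ B0, q0 ∈ B0 → same block

P ~ Q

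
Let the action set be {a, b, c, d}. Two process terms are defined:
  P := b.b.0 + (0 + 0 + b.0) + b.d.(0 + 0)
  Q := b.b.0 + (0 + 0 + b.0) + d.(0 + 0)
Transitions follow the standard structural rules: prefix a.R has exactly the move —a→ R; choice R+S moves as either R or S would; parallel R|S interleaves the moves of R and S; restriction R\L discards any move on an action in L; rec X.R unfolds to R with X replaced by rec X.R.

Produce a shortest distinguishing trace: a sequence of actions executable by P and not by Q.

LTS(P): 5 reachable states
  p0 = b.b.0 + (0 + 0 + b.0) + b.d.(0 + 0) | --b--▸ p1, --b--▸ p2, --b--▸ p3
  p1 = 0 | stopped
  p2 = b.0 | --b--▸ p1
  p3 = d.(0 + 0) | --d--▸ p4
  p4 = 0 + 0 | stopped
LTS(Q): 4 reachable states
  q0 = b.b.0 + (0 + 0 + b.0) + d.(0 + 0) | --b--▸ q1, --b--▸ q2, --d--▸ q3
  q1 = 0 | stopped
  q2 = b.0 | --b--▸ q1
  q3 = 0 + 0 | stopped
Trace ⟨bd⟩ through P, begin at {p0}:
  [1] b ⇒ {p1, p2, p3}
  [2] d ⇒ {p4}
  ✓ P
Trace ⟨bd⟩ through Q, begin at {q0}:
  [1] b ⇒ {q1, q2}
  [2] d ⇒ ∅ (Q stuck)

bd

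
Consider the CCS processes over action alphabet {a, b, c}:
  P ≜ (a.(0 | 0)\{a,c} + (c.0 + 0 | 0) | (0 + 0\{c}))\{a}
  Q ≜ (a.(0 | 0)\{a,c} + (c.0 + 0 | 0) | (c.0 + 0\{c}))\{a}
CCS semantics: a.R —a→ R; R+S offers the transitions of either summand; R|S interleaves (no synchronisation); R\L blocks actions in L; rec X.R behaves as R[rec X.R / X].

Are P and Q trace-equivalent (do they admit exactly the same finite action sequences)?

P's transition system — 2 states:
  p0 = (a.(0 | 0)\{a,c} + (c.0 + 0 | 0) | (0 + 0\{c}))\{a} :: =c=> p1
  p1 = (0 | (0 + 0\{c}))\{a} :: (no moves)
Q's transition system — 4 states:
  q0 = (a.(0 | 0)\{a,c} + (c.0 + 0 | 0) | (c.0 + 0\{c}))\{a} :: =c=> q1, =c=> q2
  q1 = ((c.0 + 0 | 0) | 0)\{a} :: =c=> q3
  q2 = (0 | (c.0 + 0\{c}))\{a} :: =c=> q3
  q3 = (0 | 0)\{a} :: (no moves)
Executing cc from Q (initial set {q0}):
  after c @ step 1: {q1, q2}
  after c @ step 2: {q3}
  Q completes σ.
Executing cc from P (initial set {p0}):
  after c @ step 1: {p1}
  after c @ step 2: ∅ (P stuck)

NO — witness ⟨cc⟩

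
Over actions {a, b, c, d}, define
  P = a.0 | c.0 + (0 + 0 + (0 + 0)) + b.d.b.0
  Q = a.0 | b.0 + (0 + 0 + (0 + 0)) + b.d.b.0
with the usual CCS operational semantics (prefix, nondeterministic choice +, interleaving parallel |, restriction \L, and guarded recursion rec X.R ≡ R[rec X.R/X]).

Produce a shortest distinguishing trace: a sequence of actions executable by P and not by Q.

c

P's transition system — 7 states:
  s0 = a.0 | c.0 + (0 + 0 + (0 + 0)) + b.d.b.0 | -a-> s1, -b-> s2, -c-> s3
  s1 = 0 | c.0 | -c-> s4
  s2 = d.b.0 | -d-> s5
  s3 = a.0 | 0 | -a-> s4
  s4 = 0 | 0 | ∅
  s5 = b.0 | -b-> s6
  s6 = 0 | ∅
Q's transition system — 7 states:
  t0 = a.0 | b.0 + (0 + 0 + (0 + 0)) + b.d.b.0 | -a-> t1, -b-> t2, -b-> t3
  t1 = 0 | b.0 | -b-> t4
  t2 = a.0 | 0 | -a-> t4
  t3 = d.b.0 | -d-> t5
  t4 = 0 | 0 | ∅
  t5 = b.0 | -b-> t6
  t6 = 0 | ∅
Trace ⟨c⟩ through P, begin at {s0}:
  after c @ step 1: {s3}
  — P admits the full trace.
Trace ⟨c⟩ through Q, begin at {t0}:
  after c @ step 1: no successor for Q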